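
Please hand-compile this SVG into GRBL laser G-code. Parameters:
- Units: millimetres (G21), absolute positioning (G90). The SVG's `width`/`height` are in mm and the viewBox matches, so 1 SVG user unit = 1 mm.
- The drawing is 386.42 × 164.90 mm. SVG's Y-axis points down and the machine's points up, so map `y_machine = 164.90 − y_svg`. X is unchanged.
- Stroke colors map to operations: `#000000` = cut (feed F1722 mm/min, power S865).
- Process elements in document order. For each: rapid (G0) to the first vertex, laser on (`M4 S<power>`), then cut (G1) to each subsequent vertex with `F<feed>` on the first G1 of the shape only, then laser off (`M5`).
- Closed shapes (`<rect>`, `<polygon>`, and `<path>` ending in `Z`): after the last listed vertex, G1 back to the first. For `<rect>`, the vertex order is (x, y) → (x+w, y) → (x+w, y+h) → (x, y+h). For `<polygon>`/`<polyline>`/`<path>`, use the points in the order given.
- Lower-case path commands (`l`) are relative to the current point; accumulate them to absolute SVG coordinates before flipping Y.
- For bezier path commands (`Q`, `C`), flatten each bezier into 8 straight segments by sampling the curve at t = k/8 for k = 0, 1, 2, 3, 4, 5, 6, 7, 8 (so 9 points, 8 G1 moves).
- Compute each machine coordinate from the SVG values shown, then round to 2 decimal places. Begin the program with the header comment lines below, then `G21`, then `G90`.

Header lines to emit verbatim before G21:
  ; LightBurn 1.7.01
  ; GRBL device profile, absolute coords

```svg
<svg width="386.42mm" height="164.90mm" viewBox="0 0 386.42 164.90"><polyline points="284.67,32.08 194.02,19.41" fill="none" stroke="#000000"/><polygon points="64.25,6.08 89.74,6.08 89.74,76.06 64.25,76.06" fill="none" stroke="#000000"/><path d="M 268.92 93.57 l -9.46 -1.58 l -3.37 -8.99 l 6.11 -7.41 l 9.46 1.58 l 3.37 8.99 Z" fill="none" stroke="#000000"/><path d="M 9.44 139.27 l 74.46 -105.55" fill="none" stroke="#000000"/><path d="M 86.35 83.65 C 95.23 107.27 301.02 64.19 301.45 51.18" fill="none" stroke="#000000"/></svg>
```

; LightBurn 1.7.01
; GRBL device profile, absolute coords
G21
G90
G0 X284.67 Y132.82
M4 S865
G1 X194.02 Y145.49 F1722
M5
G0 X64.25 Y158.82
M4 S865
G1 X89.74 Y158.82 F1722
G1 X89.74 Y88.84
G1 X64.25 Y88.84
G1 X64.25 Y158.82
M5
G0 X268.92 Y71.33
M4 S865
G1 X259.46 Y72.91 F1722
G1 X256.09 Y81.90
G1 X262.20 Y89.31
G1 X271.66 Y87.73
G1 X275.03 Y78.74
G1 X268.92 Y71.33
M5
G0 X9.44 Y25.63
M4 S865
G1 X83.90 Y131.18 F1722
M5
G0 X86.35 Y81.25
M4 S865
G1 X98.12 Y75.33 F1722
G1 X123.65 Y74.53
G1 X158.20 Y77.71
G1 X197.07 Y83.75
G1 X235.54 Y91.50
G1 X268.91 Y99.84
G1 X292.45 Y107.62
G1 X301.45 Y113.72
M5

viewBox `0 0 386.42 164.90` with mm width/height → 1 unit = 1 mm. Flip: y_m = 164.90 − y_svg.

**Shape 1** — `<polyline>` line segment, stroke `#000000` → cut (S865, F1722). Machine vertices: (284.67,132.82) → (194.02,145.49). Open path.

**Shape 2** — `<polygon>` rectangle, stroke `#000000` → cut (S865, F1722). Machine vertices: (64.25,158.82) → (89.74,158.82) → (89.74,88.84) → (64.25,88.84) → (64.25,158.82). Closed: final G1 returns to the first vertex.

**Shape 3** — `<path>` regular polygon, stroke `#000000` → cut (S865, F1722). Machine vertices: (268.92,71.33) → (259.46,72.91) → (256.09,81.90) → (262.20,89.31) → (271.66,87.73) → (275.03,78.74) → (268.92,71.33). Closed: final G1 returns to the first vertex.

**Shape 4** — `<path>` line segment, stroke `#000000` → cut (S865, F1722). Machine vertices: (9.44,25.63) → (83.90,131.18). Open path.

**Shape 5** — `<path>` cubic bezier, stroke `#000000` → cut (S865, F1722). Control points (SVG): P0=(86.35,83.65), P1=(95.23,107.27), P2=(301.02,64.19), P3=(301.45,51.18); sampled at t=k/8. Machine vertices: (86.35,81.25) → (98.12,75.33) → (123.65,74.53) → (158.20,77.71) → (197.07,83.75) → (235.54,91.50) → (268.91,99.84) → (292.45,107.62) → (301.45,113.72). Open path.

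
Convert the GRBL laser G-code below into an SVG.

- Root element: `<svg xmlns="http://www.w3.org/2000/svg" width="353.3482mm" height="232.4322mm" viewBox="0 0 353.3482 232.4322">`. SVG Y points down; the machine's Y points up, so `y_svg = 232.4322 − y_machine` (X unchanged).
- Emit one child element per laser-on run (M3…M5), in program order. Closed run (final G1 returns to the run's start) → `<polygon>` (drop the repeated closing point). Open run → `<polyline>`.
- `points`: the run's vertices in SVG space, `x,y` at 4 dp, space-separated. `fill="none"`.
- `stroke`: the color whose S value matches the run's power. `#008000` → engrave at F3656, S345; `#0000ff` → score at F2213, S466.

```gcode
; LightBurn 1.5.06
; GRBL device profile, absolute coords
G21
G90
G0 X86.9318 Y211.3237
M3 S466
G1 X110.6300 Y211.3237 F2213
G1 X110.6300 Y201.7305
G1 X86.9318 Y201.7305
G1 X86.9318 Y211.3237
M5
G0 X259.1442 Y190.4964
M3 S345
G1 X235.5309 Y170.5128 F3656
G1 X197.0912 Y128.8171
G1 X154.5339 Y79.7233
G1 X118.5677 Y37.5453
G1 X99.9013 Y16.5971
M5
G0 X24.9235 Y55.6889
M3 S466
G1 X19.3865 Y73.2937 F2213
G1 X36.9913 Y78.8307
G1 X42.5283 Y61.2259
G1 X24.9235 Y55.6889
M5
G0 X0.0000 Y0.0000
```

y_svg = 232.4322 − y_m.

[1] S466→`#0000ff` (score); closed run; points: 86.9318,21.1085 110.6300,21.1085 110.6300,30.7017 86.9318,30.7017

[2] S345→`#008000` (engrave); open run; points: 259.1442,41.9358 235.5309,61.9194 197.0912,103.6151 154.5339,152.7089 118.5677,194.8869 99.9013,215.8351

[3] S466→`#0000ff` (score); closed run; points: 24.9235,176.7433 19.3865,159.1385 36.9913,153.6015 42.5283,171.2063

<svg xmlns="http://www.w3.org/2000/svg" width="353.3482mm" height="232.4322mm" viewBox="0 0 353.3482 232.4322">
  <polygon points="86.9318,21.1085 110.6300,21.1085 110.6300,30.7017 86.9318,30.7017" fill="none" stroke="#0000ff"/>
  <polyline points="259.1442,41.9358 235.5309,61.9194 197.0912,103.6151 154.5339,152.7089 118.5677,194.8869 99.9013,215.8351" fill="none" stroke="#008000"/>
  <polygon points="24.9235,176.7433 19.3865,159.1385 36.9913,153.6015 42.5283,171.2063" fill="none" stroke="#0000ff"/>
</svg>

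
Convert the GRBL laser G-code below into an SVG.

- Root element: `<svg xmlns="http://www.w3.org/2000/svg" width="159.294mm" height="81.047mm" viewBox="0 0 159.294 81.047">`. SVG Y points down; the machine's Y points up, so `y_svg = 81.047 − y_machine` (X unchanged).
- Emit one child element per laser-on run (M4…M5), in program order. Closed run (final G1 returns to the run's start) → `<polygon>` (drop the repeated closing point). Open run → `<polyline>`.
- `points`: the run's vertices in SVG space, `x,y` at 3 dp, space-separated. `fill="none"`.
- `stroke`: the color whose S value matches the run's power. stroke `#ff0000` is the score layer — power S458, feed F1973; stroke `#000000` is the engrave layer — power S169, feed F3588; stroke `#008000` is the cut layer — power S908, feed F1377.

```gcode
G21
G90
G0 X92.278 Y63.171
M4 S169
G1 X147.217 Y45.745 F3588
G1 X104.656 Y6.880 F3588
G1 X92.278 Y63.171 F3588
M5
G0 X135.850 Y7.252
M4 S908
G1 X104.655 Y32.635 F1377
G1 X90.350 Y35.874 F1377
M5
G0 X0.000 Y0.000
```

<svg xmlns="http://www.w3.org/2000/svg" width="159.294mm" height="81.047mm" viewBox="0 0 159.294 81.047">
  <polygon points="92.278,17.876 147.217,35.302 104.656,74.167" fill="none" stroke="#000000"/>
  <polyline points="135.850,73.795 104.655,48.412 90.350,45.173" fill="none" stroke="#008000"/>
</svg>

y_svg = 81.047 − y_m.

[1] S169→`#000000` (engrave); closed run; points: 92.278,17.876 147.217,35.302 104.656,74.167

[2] S908→`#008000` (cut); open run; points: 135.850,73.795 104.655,48.412 90.350,45.173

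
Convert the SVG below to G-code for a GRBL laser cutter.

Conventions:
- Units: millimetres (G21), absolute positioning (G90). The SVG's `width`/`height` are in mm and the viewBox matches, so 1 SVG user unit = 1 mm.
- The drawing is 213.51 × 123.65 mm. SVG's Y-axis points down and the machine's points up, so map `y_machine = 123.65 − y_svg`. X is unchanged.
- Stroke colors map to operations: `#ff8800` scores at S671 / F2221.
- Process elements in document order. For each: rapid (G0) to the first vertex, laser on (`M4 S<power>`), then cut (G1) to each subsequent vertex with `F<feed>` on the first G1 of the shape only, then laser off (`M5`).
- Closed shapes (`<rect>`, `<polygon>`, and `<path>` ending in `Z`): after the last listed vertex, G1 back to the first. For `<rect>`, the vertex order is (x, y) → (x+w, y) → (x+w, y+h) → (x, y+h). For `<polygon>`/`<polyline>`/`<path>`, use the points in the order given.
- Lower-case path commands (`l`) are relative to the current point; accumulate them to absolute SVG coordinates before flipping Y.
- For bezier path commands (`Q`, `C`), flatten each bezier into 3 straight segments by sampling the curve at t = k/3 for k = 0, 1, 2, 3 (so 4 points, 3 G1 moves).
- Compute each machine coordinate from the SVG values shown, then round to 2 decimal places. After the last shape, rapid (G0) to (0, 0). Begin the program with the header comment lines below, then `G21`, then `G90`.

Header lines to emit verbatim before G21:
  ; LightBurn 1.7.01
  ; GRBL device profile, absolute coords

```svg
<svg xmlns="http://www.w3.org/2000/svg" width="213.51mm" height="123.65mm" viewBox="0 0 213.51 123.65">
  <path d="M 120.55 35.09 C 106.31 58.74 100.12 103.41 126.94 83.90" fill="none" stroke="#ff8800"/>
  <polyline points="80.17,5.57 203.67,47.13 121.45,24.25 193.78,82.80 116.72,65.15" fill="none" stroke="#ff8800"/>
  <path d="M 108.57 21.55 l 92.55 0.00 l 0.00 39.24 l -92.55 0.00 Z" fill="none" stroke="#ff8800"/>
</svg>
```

1 u = 1 mm; y_m = 123.65 − y.

[1] `<path>` cubic bezier, #ff8800→score S671 F2221: (120.55,88.56) → (109.92,61.06) → (110.20,38.48) → (126.94,39.75)

[2] `<polyline>` open polyline, #ff8800→score S671 F2221: (80.17,118.08) → (203.67,76.52) → (121.45,99.40) → (193.78,40.85) → (116.72,58.50)

[3] `<path>` rectangle, #ff8800→score S671 F2221: (108.57,102.10) → (201.12,102.10) → (201.12,62.86) → (108.57,62.86) → (108.57,102.10) (closed)

; LightBurn 1.7.01
; GRBL device profile, absolute coords
G21
G90
G0 X120.55 Y88.56
M4 S671
G1 X109.92 Y61.06 F2221
G1 X110.20 Y38.48
G1 X126.94 Y39.75
M5
G0 X80.17 Y118.08
M4 S671
G1 X203.67 Y76.52 F2221
G1 X121.45 Y99.40
G1 X193.78 Y40.85
G1 X116.72 Y58.50
M5
G0 X108.57 Y102.10
M4 S671
G1 X201.12 Y102.10 F2221
G1 X201.12 Y62.86
G1 X108.57 Y62.86
G1 X108.57 Y102.10
M5
G0 X0.00 Y0.00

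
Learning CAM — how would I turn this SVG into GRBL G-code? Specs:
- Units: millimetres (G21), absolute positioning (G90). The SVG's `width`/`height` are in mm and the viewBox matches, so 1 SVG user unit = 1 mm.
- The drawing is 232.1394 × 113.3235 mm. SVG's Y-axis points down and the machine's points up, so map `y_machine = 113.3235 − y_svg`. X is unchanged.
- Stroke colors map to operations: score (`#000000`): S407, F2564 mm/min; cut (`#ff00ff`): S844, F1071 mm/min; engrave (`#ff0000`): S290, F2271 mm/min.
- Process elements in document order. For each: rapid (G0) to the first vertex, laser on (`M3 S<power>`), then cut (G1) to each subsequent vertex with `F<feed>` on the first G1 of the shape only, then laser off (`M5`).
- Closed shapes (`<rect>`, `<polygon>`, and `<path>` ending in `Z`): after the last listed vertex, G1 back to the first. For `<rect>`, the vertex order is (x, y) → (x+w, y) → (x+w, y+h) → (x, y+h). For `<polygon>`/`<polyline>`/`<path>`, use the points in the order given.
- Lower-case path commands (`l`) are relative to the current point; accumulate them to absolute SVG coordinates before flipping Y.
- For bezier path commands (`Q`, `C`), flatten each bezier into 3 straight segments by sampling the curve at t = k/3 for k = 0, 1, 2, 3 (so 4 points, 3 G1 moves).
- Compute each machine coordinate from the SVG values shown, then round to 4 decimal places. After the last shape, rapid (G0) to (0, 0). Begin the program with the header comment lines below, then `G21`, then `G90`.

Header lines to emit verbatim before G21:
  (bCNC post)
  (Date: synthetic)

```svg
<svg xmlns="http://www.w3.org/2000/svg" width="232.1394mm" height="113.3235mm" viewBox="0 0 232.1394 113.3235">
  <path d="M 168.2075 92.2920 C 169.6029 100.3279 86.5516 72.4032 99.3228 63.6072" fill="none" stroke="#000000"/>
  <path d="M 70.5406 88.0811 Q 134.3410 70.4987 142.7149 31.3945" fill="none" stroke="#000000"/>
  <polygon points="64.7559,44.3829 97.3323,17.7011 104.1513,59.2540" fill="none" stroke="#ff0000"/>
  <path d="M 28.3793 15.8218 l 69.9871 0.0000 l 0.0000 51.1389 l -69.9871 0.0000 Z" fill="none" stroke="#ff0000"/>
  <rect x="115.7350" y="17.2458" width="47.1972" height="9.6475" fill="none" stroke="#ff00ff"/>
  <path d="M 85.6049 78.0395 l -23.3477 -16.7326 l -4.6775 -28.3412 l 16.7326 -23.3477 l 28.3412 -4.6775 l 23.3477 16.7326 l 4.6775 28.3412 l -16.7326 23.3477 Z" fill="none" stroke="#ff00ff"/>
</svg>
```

(bCNC post)
(Date: synthetic)
G21
G90
G0 X168.2075 Y21.0315
M3 S407
G1 X148.1306 Y22.9421 F2564
G1 X111.8158 Y36.5844
G1 X99.3228 Y49.7163
M5
G0 X70.5406 Y25.2424
M3 S407
G1 X106.9157 Y39.3553 F2564
G1 X130.9738 Y58.2508
G1 X142.7149 Y81.9290
M5
G0 X64.7559 Y68.9406
M3 S290
G1 X97.3323 Y95.6224 F2271
G1 X104.1513 Y54.0695
G1 X64.7559 Y68.9406
M5
G0 X28.3793 Y97.5017
M3 S290
G1 X98.3664 Y97.5017 F2271
G1 X98.3664 Y46.3628
G1 X28.3793 Y46.3628
G1 X28.3793 Y97.5017
M5
G0 X115.7350 Y96.0777
M3 S844
G1 X162.9322 Y96.0777 F1071
G1 X162.9322 Y86.4302
G1 X115.7350 Y86.4302
G1 X115.7350 Y96.0777
M5
G0 X85.6049 Y35.2840
M3 S844
G1 X62.2572 Y52.0166 F1071
G1 X57.5797 Y80.3578
G1 X74.3123 Y103.7055
G1 X102.6535 Y108.3830
G1 X126.0012 Y91.6504
G1 X130.6787 Y63.3092
G1 X113.9461 Y39.9615
G1 X85.6049 Y35.2840
M5
G0 X0.0000 Y0.0000

1 u = 1 mm; y_m = 113.3235 − y.

[1] `<path>` cubic bezier, #000000→score S407 F2564: (168.2075,21.0315) → (148.1306,22.9421) → (111.8158,36.5844) → (99.3228,49.7163)

[2] `<path>` quadratic bezier, #000000→score S407 F2564: (70.5406,25.2424) → (106.9157,39.3553) → (130.9738,58.2508) → (142.7149,81.9290)

[3] `<polygon>` regular polygon, #ff0000→engrave S290 F2271: (64.7559,68.9406) → (97.3323,95.6224) → (104.1513,54.0695) → (64.7559,68.9406) (closed)

[4] `<path>` rectangle, #ff0000→engrave S290 F2271: (28.3793,97.5017) → (98.3664,97.5017) → (98.3664,46.3628) → (28.3793,46.3628) → (28.3793,97.5017) (closed)

[5] `<rect>` rectangle, #ff00ff→cut S844 F1071: (115.7350,96.0777) → (162.9322,96.0777) → (162.9322,86.4302) → (115.7350,86.4302) → (115.7350,96.0777) (closed)

[6] `<path>` regular polygon, #ff00ff→cut S844 F1071: (85.6049,35.2840) → (62.2572,52.0166) → (57.5797,80.3578) → (74.3123,103.7055) → (102.6535,108.3830) → (126.0012,91.6504) → (130.6787,63.3092) → (113.9461,39.9615) → (85.6049,35.2840) (closed)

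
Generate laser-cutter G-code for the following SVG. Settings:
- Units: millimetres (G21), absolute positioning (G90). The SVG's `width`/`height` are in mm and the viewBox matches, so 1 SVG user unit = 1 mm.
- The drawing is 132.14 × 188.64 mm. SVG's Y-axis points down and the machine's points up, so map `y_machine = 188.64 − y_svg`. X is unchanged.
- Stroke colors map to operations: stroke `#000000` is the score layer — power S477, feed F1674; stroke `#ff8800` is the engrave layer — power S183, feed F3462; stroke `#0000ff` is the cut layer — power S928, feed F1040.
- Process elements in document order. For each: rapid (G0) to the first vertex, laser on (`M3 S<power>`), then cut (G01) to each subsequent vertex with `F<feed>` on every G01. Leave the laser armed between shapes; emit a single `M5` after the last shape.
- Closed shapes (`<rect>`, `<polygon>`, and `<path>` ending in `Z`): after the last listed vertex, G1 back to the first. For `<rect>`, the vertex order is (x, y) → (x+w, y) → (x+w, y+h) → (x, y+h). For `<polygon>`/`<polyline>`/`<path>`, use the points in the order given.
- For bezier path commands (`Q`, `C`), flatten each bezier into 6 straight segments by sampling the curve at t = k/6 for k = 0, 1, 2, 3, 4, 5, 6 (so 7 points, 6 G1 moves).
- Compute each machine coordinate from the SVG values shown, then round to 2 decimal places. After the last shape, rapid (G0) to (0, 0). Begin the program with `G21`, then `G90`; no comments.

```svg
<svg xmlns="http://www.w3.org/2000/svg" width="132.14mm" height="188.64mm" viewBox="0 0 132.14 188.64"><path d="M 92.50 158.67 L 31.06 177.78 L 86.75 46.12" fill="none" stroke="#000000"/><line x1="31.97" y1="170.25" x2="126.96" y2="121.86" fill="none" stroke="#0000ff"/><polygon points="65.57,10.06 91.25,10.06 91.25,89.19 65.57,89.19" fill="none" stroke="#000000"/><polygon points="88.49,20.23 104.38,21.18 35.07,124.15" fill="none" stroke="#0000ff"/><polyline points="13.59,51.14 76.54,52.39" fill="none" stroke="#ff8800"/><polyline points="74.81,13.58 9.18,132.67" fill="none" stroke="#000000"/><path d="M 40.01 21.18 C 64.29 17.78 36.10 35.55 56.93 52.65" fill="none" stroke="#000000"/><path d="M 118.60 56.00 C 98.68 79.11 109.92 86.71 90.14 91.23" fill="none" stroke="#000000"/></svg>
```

G21
G90
G0 X92.50 Y29.97
M3 S477
G01 X31.06 Y10.86 F1674
G01 X86.75 Y142.52 F1674
G0 X31.97 Y18.39
M3 S928
G01 X126.96 Y66.78 F1040
G0 X65.57 Y178.58
M3 S477
G01 X91.25 Y178.58 F1674
G01 X91.25 Y99.45 F1674
G01 X65.57 Y99.45 F1674
G01 X65.57 Y178.58 F1674
G0 X88.49 Y168.41
M3 S928
G01 X104.38 Y167.46 F1040
G01 X35.07 Y64.49 F1040
G01 X88.49 Y168.41 F1040
G0 X13.59 Y137.50
M3 S183
G01 X76.54 Y136.25 F3462
G0 X74.81 Y175.06
M3 S477
G01 X9.18 Y55.97 F1674
G0 X40.01 Y167.46
M3 S477
G01 X48.25 Y167.50 F1674
G01 X50.56 Y164.61 F1674
G01 X49.76 Y159.41 F1674
G01 X48.68 Y152.50 F1674
G01 X50.13 Y144.49 F1674
G01 X56.93 Y135.99 F1674
G0 X118.60 Y132.64
M3 S477
G01 X110.95 Y122.32 F1674
G01 X106.76 Y114.24 F1674
G01 X104.32 Y108.05 F1674
G01 X101.88 Y103.42 F1674
G01 X97.73 Y99.98 F1674
G01 X90.14 Y97.41 F1674
M5
G0 X0.00 Y0.00

viewBox `0 0 132.14 188.64` with mm width/height → 1 unit = 1 mm. Flip: y_m = 188.64 − y_svg.

**Shape 1** — `<path>` open polyline, stroke `#000000` → score (S477, F1674). Machine vertices: (92.50,29.97) → (31.06,10.86) → (86.75,142.52). Open path.

**Shape 2** — `<line>` line segment, stroke `#0000ff` → cut (S928, F1040). Machine vertices: (31.97,18.39) → (126.96,66.78). Open path.

**Shape 3** — `<polygon>` rectangle, stroke `#000000` → score (S477, F1674). Machine vertices: (65.57,178.58) → (91.25,178.58) → (91.25,99.45) → (65.57,99.45) → (65.57,178.58). Closed: final G1 returns to the first vertex.

**Shape 4** — `<polygon>` closed polygon, stroke `#0000ff` → cut (S928, F1040). Machine vertices: (88.49,168.41) → (104.38,167.46) → (35.07,64.49) → (88.49,168.41). Closed: final G1 returns to the first vertex.

**Shape 5** — `<polyline>` line segment, stroke `#ff8800` → engrave (S183, F3462). Machine vertices: (13.59,137.50) → (76.54,136.25). Open path.

**Shape 6** — `<polyline>` line segment, stroke `#000000` → score (S477, F1674). Machine vertices: (74.81,175.06) → (9.18,55.97). Open path.

**Shape 7** — `<path>` cubic bezier, stroke `#000000` → score (S477, F1674). Control points (SVG): P0=(40.01,21.18), P1=(64.29,17.78), P2=(36.10,35.55), P3=(56.93,52.65); sampled at t=k/6. Machine vertices: (40.01,167.46) → (48.25,167.50) → (50.56,164.61) → (49.76,159.41) → (48.68,152.50) → (50.13,144.49) → (56.93,135.99). Open path.

**Shape 8** — `<path>` cubic bezier, stroke `#000000` → score (S477, F1674). Control points (SVG): P0=(118.60,56.00), P1=(98.68,79.11), P2=(109.92,86.71), P3=(90.14,91.23); sampled at t=k/6. Machine vertices: (118.60,132.64) → (110.95,122.32) → (106.76,114.24) → (104.32,108.05) → (101.88,103.42) → (97.73,99.98) → (90.14,97.41). Open path.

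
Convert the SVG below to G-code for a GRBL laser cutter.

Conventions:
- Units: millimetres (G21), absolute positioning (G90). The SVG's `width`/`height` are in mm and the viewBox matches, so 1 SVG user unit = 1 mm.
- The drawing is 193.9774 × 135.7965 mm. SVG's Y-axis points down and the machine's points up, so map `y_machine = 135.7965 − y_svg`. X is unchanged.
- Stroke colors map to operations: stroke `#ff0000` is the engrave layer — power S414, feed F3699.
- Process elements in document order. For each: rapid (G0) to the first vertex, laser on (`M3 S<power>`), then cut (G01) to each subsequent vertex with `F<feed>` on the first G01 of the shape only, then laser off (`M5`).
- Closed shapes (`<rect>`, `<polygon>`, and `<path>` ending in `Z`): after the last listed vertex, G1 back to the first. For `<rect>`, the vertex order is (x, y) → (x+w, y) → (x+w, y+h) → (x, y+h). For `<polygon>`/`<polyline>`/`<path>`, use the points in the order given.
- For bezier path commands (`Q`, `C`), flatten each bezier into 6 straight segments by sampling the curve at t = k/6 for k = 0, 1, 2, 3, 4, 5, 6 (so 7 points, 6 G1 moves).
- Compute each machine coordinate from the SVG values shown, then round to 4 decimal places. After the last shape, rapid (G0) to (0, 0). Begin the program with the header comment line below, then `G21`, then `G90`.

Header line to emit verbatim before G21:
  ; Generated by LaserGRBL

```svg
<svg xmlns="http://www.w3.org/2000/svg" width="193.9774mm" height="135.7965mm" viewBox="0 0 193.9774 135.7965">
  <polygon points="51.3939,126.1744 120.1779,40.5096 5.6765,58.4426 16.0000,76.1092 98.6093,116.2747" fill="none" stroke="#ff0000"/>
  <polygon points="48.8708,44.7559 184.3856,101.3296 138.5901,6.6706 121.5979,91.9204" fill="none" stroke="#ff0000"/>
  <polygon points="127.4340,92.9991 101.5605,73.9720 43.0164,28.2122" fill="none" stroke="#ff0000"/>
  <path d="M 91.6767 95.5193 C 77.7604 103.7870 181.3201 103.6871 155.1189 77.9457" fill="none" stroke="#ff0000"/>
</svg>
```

Since the viewBox matches the mm dimensions, user units are millimetres directly. The only transform is the Y-flip y_m = 135.7965 − y_svg.

Shape 1 is a closed polygon drawn with `<polygon>`. Its stroke #ff0000 means engrave at S414, F3699. After flipping Y the toolpath is (51.3939,9.6221) → (120.1779,95.2869) → (5.6765,77.3539) → (16.0000,59.6873) → (98.6093,19.5218) → (51.3939,9.6221), returning to the start.

Shape 2 is a closed polygon drawn with `<polygon>`. Its stroke #ff0000 means engrave at S414, F3699. After flipping Y the toolpath is (48.8708,91.0406) → (184.3856,34.4669) → (138.5901,129.1259) → (121.5979,43.8761) → (48.8708,91.0406), returning to the start.

Shape 3 is a closed polygon drawn with `<polygon>`. Its stroke #ff0000 means engrave at S414, F3699. After flipping Y the toolpath is (127.4340,42.7974) → (101.5605,61.8245) → (43.0164,107.5843) → (127.4340,42.7974), returning to the start.

Shape 4 is a cubic bezier drawn with `<path>`. Its stroke #ff0000 means engrave at S414, F3699. After flipping Y the toolpath is (91.6767,40.2772) → (93.3636,36.9206) → (107.7621,35.4385) → (128.0046,36.3106) → (147.2234,40.0168) → (158.5507,47.0369) → (155.1189,57.8508).

; Generated by LaserGRBL
G21
G90
G0 X51.3939 Y9.6221
M3 S414
G01 X120.1779 Y95.2869 F3699
G01 X5.6765 Y77.3539
G01 X16.0000 Y59.6873
G01 X98.6093 Y19.5218
G01 X51.3939 Y9.6221
M5
G0 X48.8708 Y91.0406
M3 S414
G01 X184.3856 Y34.4669 F3699
G01 X138.5901 Y129.1259
G01 X121.5979 Y43.8761
G01 X48.8708 Y91.0406
M5
G0 X127.4340 Y42.7974
M3 S414
G01 X101.5605 Y61.8245 F3699
G01 X43.0164 Y107.5843
G01 X127.4340 Y42.7974
M5
G0 X91.6767 Y40.2772
M3 S414
G01 X93.3636 Y36.9206 F3699
G01 X107.7621 Y35.4385
G01 X128.0046 Y36.3106
G01 X147.2234 Y40.0168
G01 X158.5507 Y47.0369
G01 X155.1189 Y57.8508
M5
G0 X0.0000 Y0.0000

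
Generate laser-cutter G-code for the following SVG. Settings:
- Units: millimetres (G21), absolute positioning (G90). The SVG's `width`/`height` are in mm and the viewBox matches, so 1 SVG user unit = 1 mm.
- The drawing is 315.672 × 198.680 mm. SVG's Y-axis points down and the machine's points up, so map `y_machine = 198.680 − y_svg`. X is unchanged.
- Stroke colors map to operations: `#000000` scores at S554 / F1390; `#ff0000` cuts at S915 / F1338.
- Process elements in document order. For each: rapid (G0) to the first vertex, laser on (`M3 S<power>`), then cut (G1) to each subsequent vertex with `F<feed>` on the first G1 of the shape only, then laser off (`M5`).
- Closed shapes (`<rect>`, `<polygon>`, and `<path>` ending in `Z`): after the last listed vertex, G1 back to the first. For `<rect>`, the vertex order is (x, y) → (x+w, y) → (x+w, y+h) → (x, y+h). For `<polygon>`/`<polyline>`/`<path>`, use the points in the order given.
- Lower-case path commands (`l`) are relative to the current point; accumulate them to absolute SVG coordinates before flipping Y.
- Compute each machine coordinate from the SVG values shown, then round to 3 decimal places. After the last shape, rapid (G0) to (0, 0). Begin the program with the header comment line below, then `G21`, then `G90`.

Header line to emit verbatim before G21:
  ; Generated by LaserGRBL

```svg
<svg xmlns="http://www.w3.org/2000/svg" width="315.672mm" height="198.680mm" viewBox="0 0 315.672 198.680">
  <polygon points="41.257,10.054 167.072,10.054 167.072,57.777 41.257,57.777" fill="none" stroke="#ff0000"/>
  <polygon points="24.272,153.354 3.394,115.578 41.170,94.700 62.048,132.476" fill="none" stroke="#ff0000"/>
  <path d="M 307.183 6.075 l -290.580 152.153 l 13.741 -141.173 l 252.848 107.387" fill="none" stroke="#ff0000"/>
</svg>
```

; Generated by LaserGRBL
G21
G90
G0 X41.257 Y188.626
M3 S915
G1 X167.072 Y188.626 F1338
G1 X167.072 Y140.903
G1 X41.257 Y140.903
G1 X41.257 Y188.626
M5
G0 X24.272 Y45.326
M3 S915
G1 X3.394 Y83.102 F1338
G1 X41.170 Y103.980
G1 X62.048 Y66.204
G1 X24.272 Y45.326
M5
G0 X307.183 Y192.605
M3 S915
G1 X16.603 Y40.452 F1338
G1 X30.344 Y181.625
G1 X283.192 Y74.238
M5
G0 X0.000 Y0.000

viewBox `0 0 315.672 198.680` with mm width/height → 1 unit = 1 mm. Flip: y_m = 198.680 − y_svg.

**Shape 1** — `<polygon>` rectangle, stroke `#ff0000` → cut (S915, F1338). Machine vertices: (41.257,188.626) → (167.072,188.626) → (167.072,140.903) → (41.257,140.903) → (41.257,188.626). Closed: final G1 returns to the first vertex.

**Shape 2** — `<polygon>` regular polygon, stroke `#ff0000` → cut (S915, F1338). Machine vertices: (24.272,45.326) → (3.394,83.102) → (41.170,103.980) → (62.048,66.204) → (24.272,45.326). Closed: final G1 returns to the first vertex.

**Shape 3** — `<path>` open polyline, stroke `#ff0000` → cut (S915, F1338). Machine vertices: (307.183,192.605) → (16.603,40.452) → (30.344,181.625) → (283.192,74.238). Open path.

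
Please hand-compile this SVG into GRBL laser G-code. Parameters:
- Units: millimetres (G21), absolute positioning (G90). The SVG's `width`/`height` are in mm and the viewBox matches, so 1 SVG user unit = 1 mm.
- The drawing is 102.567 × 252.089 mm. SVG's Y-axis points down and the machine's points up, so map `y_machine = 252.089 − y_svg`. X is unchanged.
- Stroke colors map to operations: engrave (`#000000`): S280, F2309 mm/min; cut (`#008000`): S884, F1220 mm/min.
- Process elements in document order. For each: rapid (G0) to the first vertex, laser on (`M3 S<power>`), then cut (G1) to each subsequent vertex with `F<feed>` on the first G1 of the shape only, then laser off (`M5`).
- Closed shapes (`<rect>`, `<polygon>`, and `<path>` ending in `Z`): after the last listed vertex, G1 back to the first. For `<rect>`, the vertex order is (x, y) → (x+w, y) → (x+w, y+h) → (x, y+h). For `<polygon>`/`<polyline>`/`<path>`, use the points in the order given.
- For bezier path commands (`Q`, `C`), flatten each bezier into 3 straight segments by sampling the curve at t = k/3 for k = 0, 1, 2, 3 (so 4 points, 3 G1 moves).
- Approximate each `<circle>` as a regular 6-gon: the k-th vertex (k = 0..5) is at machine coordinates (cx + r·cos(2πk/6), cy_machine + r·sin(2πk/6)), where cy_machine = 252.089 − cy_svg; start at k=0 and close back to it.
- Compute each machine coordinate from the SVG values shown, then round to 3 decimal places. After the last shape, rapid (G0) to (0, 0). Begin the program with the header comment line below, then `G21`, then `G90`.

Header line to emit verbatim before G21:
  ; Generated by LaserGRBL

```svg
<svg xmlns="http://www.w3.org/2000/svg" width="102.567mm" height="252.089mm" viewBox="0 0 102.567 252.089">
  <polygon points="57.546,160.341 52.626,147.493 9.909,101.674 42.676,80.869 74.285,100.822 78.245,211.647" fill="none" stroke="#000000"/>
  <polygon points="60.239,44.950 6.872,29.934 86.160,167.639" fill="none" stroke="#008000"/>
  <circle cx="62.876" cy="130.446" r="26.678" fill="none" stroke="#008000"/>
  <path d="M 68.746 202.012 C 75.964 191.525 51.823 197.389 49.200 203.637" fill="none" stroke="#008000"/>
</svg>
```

Since the viewBox matches the mm dimensions, user units are millimetres directly. The only transform is the Y-flip y_m = 252.089 − y_svg.

Shape 1 is a closed polygon drawn with `<polygon>`. Its stroke #000000 means engrave at S280, F2309. After flipping Y the toolpath is (57.546,91.748) → (52.626,104.596) → (9.909,150.415) → (42.676,171.220) → (74.285,151.267) → (78.245,40.442) → (57.546,91.748), returning to the start.

Shape 2 is a closed polygon drawn with `<polygon>`. Its stroke #008000 means cut at S884, F1220. After flipping Y the toolpath is (60.239,207.139) → (6.872,222.155) → (86.160,84.450) → (60.239,207.139), returning to the start.

Shape 3 is a circle drawn with `<circle>`. Its stroke #008000 means cut at S884, F1220. After flipping Y the toolpath is (89.554,121.643) → (76.215,144.747) → (49.537,144.747) → (36.198,121.643) → (49.537,98.539) → (76.215,98.539) → (89.554,121.643), returning to the start.

Shape 4 is a cubic bezier drawn with `<path>`. Its stroke #008000 means cut at S884, F1220. After flipping Y the toolpath is (68.746,50.077) → (67.469,55.705) → (57.037,53.981) → (49.200,48.452).

; Generated by LaserGRBL
G21
G90
G0 X57.546 Y91.748
M3 S280
G1 X52.626 Y104.596 F2309
G1 X9.909 Y150.415
G1 X42.676 Y171.220
G1 X74.285 Y151.267
G1 X78.245 Y40.442
G1 X57.546 Y91.748
M5
G0 X60.239 Y207.139
M3 S884
G1 X6.872 Y222.155 F1220
G1 X86.160 Y84.450
G1 X60.239 Y207.139
M5
G0 X89.554 Y121.643
M3 S884
G1 X76.215 Y144.747 F1220
G1 X49.537 Y144.747
G1 X36.198 Y121.643
G1 X49.537 Y98.539
G1 X76.215 Y98.539
G1 X89.554 Y121.643
M5
G0 X68.746 Y50.077
M3 S884
G1 X67.469 Y55.705 F1220
G1 X57.037 Y53.981
G1 X49.200 Y48.452
M5
G0 X0.000 Y0.000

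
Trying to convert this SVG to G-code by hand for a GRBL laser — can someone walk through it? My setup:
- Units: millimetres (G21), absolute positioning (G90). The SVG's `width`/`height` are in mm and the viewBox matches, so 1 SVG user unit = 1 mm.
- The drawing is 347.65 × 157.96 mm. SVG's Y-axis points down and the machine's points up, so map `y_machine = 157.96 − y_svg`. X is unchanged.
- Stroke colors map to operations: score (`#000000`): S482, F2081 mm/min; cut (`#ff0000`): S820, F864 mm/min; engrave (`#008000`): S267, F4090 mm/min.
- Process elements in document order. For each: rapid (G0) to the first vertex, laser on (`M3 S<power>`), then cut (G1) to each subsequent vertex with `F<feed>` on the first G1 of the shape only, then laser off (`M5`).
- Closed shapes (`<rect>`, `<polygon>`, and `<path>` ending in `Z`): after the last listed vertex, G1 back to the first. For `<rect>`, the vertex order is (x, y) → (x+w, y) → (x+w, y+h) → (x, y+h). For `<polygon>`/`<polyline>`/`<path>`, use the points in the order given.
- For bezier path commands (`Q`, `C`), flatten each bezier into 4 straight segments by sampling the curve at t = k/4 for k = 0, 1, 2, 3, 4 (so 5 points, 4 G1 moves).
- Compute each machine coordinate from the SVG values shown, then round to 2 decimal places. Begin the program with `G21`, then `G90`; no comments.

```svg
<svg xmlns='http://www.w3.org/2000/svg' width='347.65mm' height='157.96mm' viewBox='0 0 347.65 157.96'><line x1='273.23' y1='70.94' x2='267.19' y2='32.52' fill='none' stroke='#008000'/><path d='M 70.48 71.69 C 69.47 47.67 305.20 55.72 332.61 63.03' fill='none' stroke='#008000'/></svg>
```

Since the viewBox matches the mm dimensions, user units are millimetres directly. The only transform is the Y-flip y_m = 157.96 − y_svg.

Shape 1 is a line segment drawn with `<line>`. Its stroke #008000 means engrave at S267, F4090. After flipping Y the toolpath is (273.23,87.02) → (267.19,125.44).

Shape 2 is a cubic bezier drawn with `<path>`. Its stroke #008000 means engrave at S267, F4090. After flipping Y the toolpath is (70.48,86.27) → (107.16,98.78) → (190.89,102.35) → (279.95,100.04) → (332.61,94.93).

G21
G90
G0 X273.23 Y87.02
M3 S267
G1 X267.19 Y125.44 F4090
M5
G0 X70.48 Y86.27
M3 S267
G1 X107.16 Y98.78 F4090
G1 X190.89 Y102.35
G1 X279.95 Y100.04
G1 X332.61 Y94.93
M5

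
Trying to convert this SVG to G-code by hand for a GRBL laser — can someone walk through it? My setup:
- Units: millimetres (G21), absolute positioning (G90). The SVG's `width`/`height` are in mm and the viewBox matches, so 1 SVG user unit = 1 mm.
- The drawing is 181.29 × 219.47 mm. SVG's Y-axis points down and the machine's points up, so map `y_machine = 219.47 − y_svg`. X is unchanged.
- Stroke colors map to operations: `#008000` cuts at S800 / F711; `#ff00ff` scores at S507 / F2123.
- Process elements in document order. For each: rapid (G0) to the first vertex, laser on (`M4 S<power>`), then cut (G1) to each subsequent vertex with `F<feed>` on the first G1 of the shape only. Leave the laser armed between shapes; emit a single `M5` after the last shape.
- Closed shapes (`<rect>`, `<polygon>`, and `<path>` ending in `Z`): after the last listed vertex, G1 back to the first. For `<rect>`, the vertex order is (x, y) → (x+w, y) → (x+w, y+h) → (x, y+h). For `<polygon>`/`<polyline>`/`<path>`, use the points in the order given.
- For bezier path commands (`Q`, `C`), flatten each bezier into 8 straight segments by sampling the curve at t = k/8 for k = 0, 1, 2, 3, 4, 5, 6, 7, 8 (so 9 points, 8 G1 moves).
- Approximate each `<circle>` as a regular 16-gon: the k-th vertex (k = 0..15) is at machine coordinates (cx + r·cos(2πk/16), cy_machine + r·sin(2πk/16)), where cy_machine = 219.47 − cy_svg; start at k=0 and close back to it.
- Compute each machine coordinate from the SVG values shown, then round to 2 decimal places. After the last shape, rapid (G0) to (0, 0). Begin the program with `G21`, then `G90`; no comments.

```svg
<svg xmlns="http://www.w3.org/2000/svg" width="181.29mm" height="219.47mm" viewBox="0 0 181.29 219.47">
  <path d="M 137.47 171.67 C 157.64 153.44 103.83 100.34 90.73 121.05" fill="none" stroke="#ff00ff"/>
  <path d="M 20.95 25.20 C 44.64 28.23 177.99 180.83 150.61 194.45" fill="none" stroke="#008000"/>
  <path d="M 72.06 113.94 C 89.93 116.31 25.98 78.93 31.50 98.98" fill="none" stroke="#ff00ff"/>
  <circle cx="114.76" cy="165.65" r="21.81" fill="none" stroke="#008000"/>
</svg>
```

G21
G90
G0 X137.47 Y47.80
M4 S507
G1 X141.79 Y56.06 F2123
G1 X140.52 Y66.31
G1 X135.00 Y77.29
G1 X126.58 Y87.71
G1 X116.59 Y96.31
G1 X106.40 Y101.81
G1 X97.33 Y102.94
G1 X90.73 Y98.42
G0 X20.95 Y194.27
M4 S800
G1 X34.45 Y186.69 F711
G1 X55.05 Y168.46
G1 X79.61 Y142.98
G1 X104.93 Y113.62
G1 X127.86 Y83.76
G1 X145.23 Y56.79
G1 X153.87 Y36.08
G1 X150.61 Y25.02
G0 X72.06 Y105.53
M4 S507
G1 X75.22 Y106.31 F2123
G1 X72.49 Y109.69
G1 X65.62 Y114.51
G1 X56.41 Y119.64
G1 X46.62 Y123.94
G1 X38.02 Y126.28
G1 X32.39 Y125.51
G1 X31.50 Y120.49
G0 X136.57 Y53.82
M4 S800
G1 X134.91 Y62.17 F711
G1 X130.18 Y69.24
G1 X123.11 Y73.97
G1 X114.76 Y75.63
G1 X106.41 Y73.97
G1 X99.34 Y69.24
G1 X94.61 Y62.17
G1 X92.95 Y53.82
G1 X94.61 Y45.47
G1 X99.34 Y38.40
G1 X106.41 Y33.67
G1 X114.76 Y32.01
G1 X123.11 Y33.67
G1 X130.18 Y38.40
G1 X134.91 Y45.47
G1 X136.57 Y53.82
M5
G0 X0.00 Y0.00

1 u = 1 mm; y_m = 219.47 − y.

[1] `<path>` cubic bezier, #ff00ff→score S507 F2123: (137.47,47.80) → (141.79,56.06) → (140.52,66.31) → (135.00,77.29) → (126.58,87.71) → (116.59,96.31) → (106.40,101.81) → (97.33,102.94) → (90.73,98.42)

[2] `<path>` cubic bezier, #008000→cut S800 F711: (20.95,194.27) → (34.45,186.69) → (55.05,168.46) → (79.61,142.98) → (104.93,113.62) → (127.86,83.76) → (145.23,56.79) → (153.87,36.08) → (150.61,25.02)

[3] `<path>` cubic bezier, #ff00ff→score S507 F2123: (72.06,105.53) → (75.22,106.31) → (72.49,109.69) → (65.62,114.51) → (56.41,119.64) → (46.62,123.94) → (38.02,126.28) → (32.39,125.51) → (31.50,120.49)

[4] `<circle>` circle, #008000→cut S800 F711: (136.57,53.82) → (134.91,62.17) → (130.18,69.24) → (123.11,73.97) → (114.76,75.63) → (106.41,73.97) → (99.34,69.24) → (94.61,62.17) → (92.95,53.82) → (94.61,45.47) → (99.34,38.40) → (106.41,33.67) → (114.76,32.01) → (123.11,33.67) → (130.18,38.40) → (134.91,45.47) → (136.57,53.82) (closed)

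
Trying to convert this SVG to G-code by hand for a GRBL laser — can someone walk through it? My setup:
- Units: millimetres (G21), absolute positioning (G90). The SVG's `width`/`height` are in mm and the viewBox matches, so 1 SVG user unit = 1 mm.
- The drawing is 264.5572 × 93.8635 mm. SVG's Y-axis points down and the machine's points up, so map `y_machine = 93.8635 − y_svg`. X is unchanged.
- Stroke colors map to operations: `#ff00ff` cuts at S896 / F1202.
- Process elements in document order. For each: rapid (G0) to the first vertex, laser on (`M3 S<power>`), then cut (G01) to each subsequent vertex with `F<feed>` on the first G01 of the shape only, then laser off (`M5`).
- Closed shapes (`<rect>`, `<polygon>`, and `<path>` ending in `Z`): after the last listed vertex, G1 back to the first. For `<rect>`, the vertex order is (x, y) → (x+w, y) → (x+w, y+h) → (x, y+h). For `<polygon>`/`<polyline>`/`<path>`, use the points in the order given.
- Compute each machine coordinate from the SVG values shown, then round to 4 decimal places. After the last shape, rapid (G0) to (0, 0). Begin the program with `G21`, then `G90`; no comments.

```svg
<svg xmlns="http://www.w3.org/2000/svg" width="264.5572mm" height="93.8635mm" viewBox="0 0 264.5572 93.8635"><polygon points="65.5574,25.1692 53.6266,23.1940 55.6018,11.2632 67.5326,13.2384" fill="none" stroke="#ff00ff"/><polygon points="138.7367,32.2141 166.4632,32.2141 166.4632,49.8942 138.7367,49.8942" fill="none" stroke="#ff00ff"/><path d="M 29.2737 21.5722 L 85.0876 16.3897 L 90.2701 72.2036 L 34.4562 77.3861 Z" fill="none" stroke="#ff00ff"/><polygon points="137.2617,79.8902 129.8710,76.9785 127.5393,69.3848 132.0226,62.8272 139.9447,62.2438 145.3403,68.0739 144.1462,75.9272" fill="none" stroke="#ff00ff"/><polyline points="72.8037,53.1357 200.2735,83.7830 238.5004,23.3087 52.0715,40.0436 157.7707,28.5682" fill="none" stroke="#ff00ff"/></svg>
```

G21
G90
G0 X65.5574 Y68.6943
M3 S896
G01 X53.6266 Y70.6695 F1202
G01 X55.6018 Y82.6003
G01 X67.5326 Y80.6251
G01 X65.5574 Y68.6943
M5
G0 X138.7367 Y61.6494
M3 S896
G01 X166.4632 Y61.6494 F1202
G01 X166.4632 Y43.9693
G01 X138.7367 Y43.9693
G01 X138.7367 Y61.6494
M5
G0 X29.2737 Y72.2913
M3 S896
G01 X85.0876 Y77.4738 F1202
G01 X90.2701 Y21.6599
G01 X34.4562 Y16.4774
G01 X29.2737 Y72.2913
M5
G0 X137.2617 Y13.9733
M3 S896
G01 X129.8710 Y16.8850 F1202
G01 X127.5393 Y24.4787
G01 X132.0226 Y31.0363
G01 X139.9447 Y31.6197
G01 X145.3403 Y25.7896
G01 X144.1462 Y17.9363
G01 X137.2617 Y13.9733
M5
G0 X72.8037 Y40.7278
M3 S896
G01 X200.2735 Y10.0805 F1202
G01 X238.5004 Y70.5548
G01 X52.0715 Y53.8199
G01 X157.7707 Y65.2953
M5
G0 X0.0000 Y0.0000

viewBox `0 0 264.5572 93.8635` with mm width/height → 1 unit = 1 mm. Flip: y_m = 93.8635 − y_svg.

**Shape 1** — `<polygon>` regular polygon, stroke `#ff00ff` → cut (S896, F1202). Machine vertices: (65.5574,68.6943) → (53.6266,70.6695) → (55.6018,82.6003) → (67.5326,80.6251) → (65.5574,68.6943). Closed: final G1 returns to the first vertex.

**Shape 2** — `<polygon>` rectangle, stroke `#ff00ff` → cut (S896, F1202). Machine vertices: (138.7367,61.6494) → (166.4632,61.6494) → (166.4632,43.9693) → (138.7367,43.9693) → (138.7367,61.6494). Closed: final G1 returns to the first vertex.

**Shape 3** — `<path>` regular polygon, stroke `#ff00ff` → cut (S896, F1202). Machine vertices: (29.2737,72.2913) → (85.0876,77.4738) → (90.2701,21.6599) → (34.4562,16.4774) → (29.2737,72.2913). Closed: final G1 returns to the first vertex.

**Shape 4** — `<polygon>` regular polygon, stroke `#ff00ff` → cut (S896, F1202). Machine vertices: (137.2617,13.9733) → (129.8710,16.8850) → (127.5393,24.4787) → (132.0226,31.0363) → (139.9447,31.6197) → (145.3403,25.7896) → (144.1462,17.9363) → (137.2617,13.9733). Closed: final G1 returns to the first vertex.

**Shape 5** — `<polyline>` open polyline, stroke `#ff00ff` → cut (S896, F1202). Machine vertices: (72.8037,40.7278) → (200.2735,10.0805) → (238.5004,70.5548) → (52.0715,53.8199) → (157.7707,65.2953). Open path.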